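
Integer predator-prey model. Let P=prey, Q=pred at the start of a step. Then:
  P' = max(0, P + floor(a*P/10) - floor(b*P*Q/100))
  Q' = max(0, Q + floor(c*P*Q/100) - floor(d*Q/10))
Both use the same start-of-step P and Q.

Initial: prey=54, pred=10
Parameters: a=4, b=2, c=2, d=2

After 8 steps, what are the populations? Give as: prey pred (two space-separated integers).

Step 1: prey: 54+21-10=65; pred: 10+10-2=18
Step 2: prey: 65+26-23=68; pred: 18+23-3=38
Step 3: prey: 68+27-51=44; pred: 38+51-7=82
Step 4: prey: 44+17-72=0; pred: 82+72-16=138
Step 5: prey: 0+0-0=0; pred: 138+0-27=111
Step 6: prey: 0+0-0=0; pred: 111+0-22=89
Step 7: prey: 0+0-0=0; pred: 89+0-17=72
Step 8: prey: 0+0-0=0; pred: 72+0-14=58

Answer: 0 58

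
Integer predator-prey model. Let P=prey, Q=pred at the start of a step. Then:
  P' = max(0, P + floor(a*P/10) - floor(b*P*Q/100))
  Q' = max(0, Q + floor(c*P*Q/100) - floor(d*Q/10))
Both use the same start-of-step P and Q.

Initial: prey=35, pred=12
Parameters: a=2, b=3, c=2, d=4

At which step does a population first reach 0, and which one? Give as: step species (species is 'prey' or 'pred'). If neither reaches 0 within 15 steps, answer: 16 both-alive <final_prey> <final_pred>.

Answer: 16 both-alive 16 2

Derivation:
Step 1: prey: 35+7-12=30; pred: 12+8-4=16
Step 2: prey: 30+6-14=22; pred: 16+9-6=19
Step 3: prey: 22+4-12=14; pred: 19+8-7=20
Step 4: prey: 14+2-8=8; pred: 20+5-8=17
Step 5: prey: 8+1-4=5; pred: 17+2-6=13
Step 6: prey: 5+1-1=5; pred: 13+1-5=9
Step 7: prey: 5+1-1=5; pred: 9+0-3=6
Step 8: prey: 5+1-0=6; pred: 6+0-2=4
Step 9: prey: 6+1-0=7; pred: 4+0-1=3
Step 10: prey: 7+1-0=8; pred: 3+0-1=2
Step 11: prey: 8+1-0=9; pred: 2+0-0=2
Step 12: prey: 9+1-0=10; pred: 2+0-0=2
Step 13: prey: 10+2-0=12; pred: 2+0-0=2
Step 14: prey: 12+2-0=14; pred: 2+0-0=2
Step 15: prey: 14+2-0=16; pred: 2+0-0=2
No extinction within 15 steps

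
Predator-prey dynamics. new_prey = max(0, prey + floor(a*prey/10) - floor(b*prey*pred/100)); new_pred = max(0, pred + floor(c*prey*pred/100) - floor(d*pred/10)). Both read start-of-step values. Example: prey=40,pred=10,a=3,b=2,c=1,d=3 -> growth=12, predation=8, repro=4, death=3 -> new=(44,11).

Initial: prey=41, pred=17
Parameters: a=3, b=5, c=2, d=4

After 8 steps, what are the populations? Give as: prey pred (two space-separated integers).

Step 1: prey: 41+12-34=19; pred: 17+13-6=24
Step 2: prey: 19+5-22=2; pred: 24+9-9=24
Step 3: prey: 2+0-2=0; pred: 24+0-9=15
Step 4: prey: 0+0-0=0; pred: 15+0-6=9
Step 5: prey: 0+0-0=0; pred: 9+0-3=6
Step 6: prey: 0+0-0=0; pred: 6+0-2=4
Step 7: prey: 0+0-0=0; pred: 4+0-1=3
Step 8: prey: 0+0-0=0; pred: 3+0-1=2

Answer: 0 2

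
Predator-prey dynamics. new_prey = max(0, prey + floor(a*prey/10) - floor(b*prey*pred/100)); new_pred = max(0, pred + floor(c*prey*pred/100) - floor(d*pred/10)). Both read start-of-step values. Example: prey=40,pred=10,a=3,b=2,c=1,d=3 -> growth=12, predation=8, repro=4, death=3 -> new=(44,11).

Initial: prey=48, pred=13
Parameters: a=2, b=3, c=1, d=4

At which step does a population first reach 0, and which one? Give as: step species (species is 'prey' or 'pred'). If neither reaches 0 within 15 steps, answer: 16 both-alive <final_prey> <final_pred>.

Step 1: prey: 48+9-18=39; pred: 13+6-5=14
Step 2: prey: 39+7-16=30; pred: 14+5-5=14
Step 3: prey: 30+6-12=24; pred: 14+4-5=13
Step 4: prey: 24+4-9=19; pred: 13+3-5=11
Step 5: prey: 19+3-6=16; pred: 11+2-4=9
Step 6: prey: 16+3-4=15; pred: 9+1-3=7
Step 7: prey: 15+3-3=15; pred: 7+1-2=6
Step 8: prey: 15+3-2=16; pred: 6+0-2=4
Step 9: prey: 16+3-1=18; pred: 4+0-1=3
Step 10: prey: 18+3-1=20; pred: 3+0-1=2
Step 11: prey: 20+4-1=23; pred: 2+0-0=2
Step 12: prey: 23+4-1=26; pred: 2+0-0=2
Step 13: prey: 26+5-1=30; pred: 2+0-0=2
Step 14: prey: 30+6-1=35; pred: 2+0-0=2
Step 15: prey: 35+7-2=40; pred: 2+0-0=2
No extinction within 15 steps

Answer: 16 both-alive 40 2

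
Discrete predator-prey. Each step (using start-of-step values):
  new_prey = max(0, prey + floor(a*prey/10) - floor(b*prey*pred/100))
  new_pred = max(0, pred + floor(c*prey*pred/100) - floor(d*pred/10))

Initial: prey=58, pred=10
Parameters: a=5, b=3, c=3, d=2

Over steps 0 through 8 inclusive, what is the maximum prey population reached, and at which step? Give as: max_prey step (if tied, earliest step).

Answer: 70 1

Derivation:
Step 1: prey: 58+29-17=70; pred: 10+17-2=25
Step 2: prey: 70+35-52=53; pred: 25+52-5=72
Step 3: prey: 53+26-114=0; pred: 72+114-14=172
Step 4: prey: 0+0-0=0; pred: 172+0-34=138
Step 5: prey: 0+0-0=0; pred: 138+0-27=111
Step 6: prey: 0+0-0=0; pred: 111+0-22=89
Step 7: prey: 0+0-0=0; pred: 89+0-17=72
Step 8: prey: 0+0-0=0; pred: 72+0-14=58
Max prey = 70 at step 1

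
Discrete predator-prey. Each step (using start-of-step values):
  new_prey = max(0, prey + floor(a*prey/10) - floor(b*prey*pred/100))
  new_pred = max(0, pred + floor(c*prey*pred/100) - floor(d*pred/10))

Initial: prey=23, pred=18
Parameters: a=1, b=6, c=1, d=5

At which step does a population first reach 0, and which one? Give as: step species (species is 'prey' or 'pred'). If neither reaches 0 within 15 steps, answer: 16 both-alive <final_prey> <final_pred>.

Step 1: prey: 23+2-24=1; pred: 18+4-9=13
Step 2: prey: 1+0-0=1; pred: 13+0-6=7
Step 3: prey: 1+0-0=1; pred: 7+0-3=4
Step 4: prey: 1+0-0=1; pred: 4+0-2=2
Step 5: prey: 1+0-0=1; pred: 2+0-1=1
Step 6: prey: 1+0-0=1; pred: 1+0-0=1
Steps 7-15: state stable at prey=1, pred=1 (no change)
No extinction within 15 steps

Answer: 16 both-alive 1 1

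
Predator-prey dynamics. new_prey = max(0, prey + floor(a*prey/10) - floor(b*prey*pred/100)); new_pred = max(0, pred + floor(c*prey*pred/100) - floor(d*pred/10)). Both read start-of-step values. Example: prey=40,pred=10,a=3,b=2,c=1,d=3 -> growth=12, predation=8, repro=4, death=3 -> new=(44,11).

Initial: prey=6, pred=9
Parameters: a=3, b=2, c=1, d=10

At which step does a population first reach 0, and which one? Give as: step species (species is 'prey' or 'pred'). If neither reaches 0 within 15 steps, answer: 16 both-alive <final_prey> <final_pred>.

Step 1: prey: 6+1-1=6; pred: 9+0-9=0
First extinction: pred at step 1

Answer: 1 pred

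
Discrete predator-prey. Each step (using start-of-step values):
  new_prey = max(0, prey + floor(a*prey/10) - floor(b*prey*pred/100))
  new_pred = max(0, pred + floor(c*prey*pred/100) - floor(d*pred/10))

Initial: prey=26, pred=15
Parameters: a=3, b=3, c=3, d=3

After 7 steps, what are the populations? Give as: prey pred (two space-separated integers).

Answer: 1 12

Derivation:
Step 1: prey: 26+7-11=22; pred: 15+11-4=22
Step 2: prey: 22+6-14=14; pred: 22+14-6=30
Step 3: prey: 14+4-12=6; pred: 30+12-9=33
Step 4: prey: 6+1-5=2; pred: 33+5-9=29
Step 5: prey: 2+0-1=1; pred: 29+1-8=22
Step 6: prey: 1+0-0=1; pred: 22+0-6=16
Step 7: prey: 1+0-0=1; pred: 16+0-4=12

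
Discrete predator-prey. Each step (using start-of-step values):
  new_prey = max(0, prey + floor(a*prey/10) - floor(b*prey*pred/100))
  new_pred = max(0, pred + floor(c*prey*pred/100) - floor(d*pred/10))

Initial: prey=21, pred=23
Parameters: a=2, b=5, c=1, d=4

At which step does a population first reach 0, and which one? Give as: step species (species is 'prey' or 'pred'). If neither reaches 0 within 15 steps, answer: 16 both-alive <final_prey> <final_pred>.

Step 1: prey: 21+4-24=1; pred: 23+4-9=18
Step 2: prey: 1+0-0=1; pred: 18+0-7=11
Step 3: prey: 1+0-0=1; pred: 11+0-4=7
Step 4: prey: 1+0-0=1; pred: 7+0-2=5
Step 5: prey: 1+0-0=1; pred: 5+0-2=3
Step 6: prey: 1+0-0=1; pred: 3+0-1=2
Step 7: prey: 1+0-0=1; pred: 2+0-0=2
Steps 8-15: state stable at prey=1, pred=2 (no change)
No extinction within 15 steps

Answer: 16 both-alive 1 2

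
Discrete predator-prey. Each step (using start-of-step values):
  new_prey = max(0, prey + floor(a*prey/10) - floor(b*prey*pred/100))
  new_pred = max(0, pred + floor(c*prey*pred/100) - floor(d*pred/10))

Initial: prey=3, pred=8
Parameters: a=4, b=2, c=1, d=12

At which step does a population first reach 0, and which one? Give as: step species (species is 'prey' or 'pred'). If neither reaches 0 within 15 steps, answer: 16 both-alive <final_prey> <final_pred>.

Answer: 1 pred

Derivation:
Step 1: prey: 3+1-0=4; pred: 8+0-9=0
First extinction: pred at step 1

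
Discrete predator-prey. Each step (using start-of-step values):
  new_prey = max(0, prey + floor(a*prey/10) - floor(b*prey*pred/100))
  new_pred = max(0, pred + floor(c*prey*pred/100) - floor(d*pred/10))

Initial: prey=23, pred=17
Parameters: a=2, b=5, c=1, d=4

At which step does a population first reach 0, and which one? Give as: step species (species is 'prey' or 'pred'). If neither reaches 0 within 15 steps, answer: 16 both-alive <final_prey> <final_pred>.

Step 1: prey: 23+4-19=8; pred: 17+3-6=14
Step 2: prey: 8+1-5=4; pred: 14+1-5=10
Step 3: prey: 4+0-2=2; pred: 10+0-4=6
Step 4: prey: 2+0-0=2; pred: 6+0-2=4
Step 5: prey: 2+0-0=2; pred: 4+0-1=3
Step 6: prey: 2+0-0=2; pred: 3+0-1=2
Step 7: prey: 2+0-0=2; pred: 2+0-0=2
Steps 8-15: state stable at prey=2, pred=2 (no change)
No extinction within 15 steps

Answer: 16 both-alive 2 2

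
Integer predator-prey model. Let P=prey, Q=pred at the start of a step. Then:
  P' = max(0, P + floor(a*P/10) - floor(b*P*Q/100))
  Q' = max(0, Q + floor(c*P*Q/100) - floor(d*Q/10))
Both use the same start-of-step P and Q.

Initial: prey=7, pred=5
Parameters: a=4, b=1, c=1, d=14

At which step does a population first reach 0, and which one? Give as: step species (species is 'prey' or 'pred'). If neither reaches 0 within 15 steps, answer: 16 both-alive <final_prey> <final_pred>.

Step 1: prey: 7+2-0=9; pred: 5+0-7=0
First extinction: pred at step 1

Answer: 1 pred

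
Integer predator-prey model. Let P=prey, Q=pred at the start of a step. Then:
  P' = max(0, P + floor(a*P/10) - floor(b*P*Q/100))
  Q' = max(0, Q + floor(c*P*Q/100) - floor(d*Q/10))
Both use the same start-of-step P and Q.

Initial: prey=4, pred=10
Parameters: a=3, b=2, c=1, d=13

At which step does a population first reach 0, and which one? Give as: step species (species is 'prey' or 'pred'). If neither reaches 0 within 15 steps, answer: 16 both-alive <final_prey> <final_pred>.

Answer: 1 pred

Derivation:
Step 1: prey: 4+1-0=5; pred: 10+0-13=0
First extinction: pred at step 1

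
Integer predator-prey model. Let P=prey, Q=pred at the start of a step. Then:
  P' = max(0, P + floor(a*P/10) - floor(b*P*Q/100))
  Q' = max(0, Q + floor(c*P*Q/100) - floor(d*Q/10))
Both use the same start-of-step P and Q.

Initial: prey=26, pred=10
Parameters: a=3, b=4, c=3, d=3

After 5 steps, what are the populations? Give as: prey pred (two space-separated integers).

Answer: 2 19

Derivation:
Step 1: prey: 26+7-10=23; pred: 10+7-3=14
Step 2: prey: 23+6-12=17; pred: 14+9-4=19
Step 3: prey: 17+5-12=10; pred: 19+9-5=23
Step 4: prey: 10+3-9=4; pred: 23+6-6=23
Step 5: prey: 4+1-3=2; pred: 23+2-6=19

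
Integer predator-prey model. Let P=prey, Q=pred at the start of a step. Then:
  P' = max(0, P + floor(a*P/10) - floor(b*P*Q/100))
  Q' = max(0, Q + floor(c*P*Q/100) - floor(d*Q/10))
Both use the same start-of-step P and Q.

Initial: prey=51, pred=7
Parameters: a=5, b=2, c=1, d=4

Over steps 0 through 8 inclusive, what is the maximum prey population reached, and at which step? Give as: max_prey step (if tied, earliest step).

Step 1: prey: 51+25-7=69; pred: 7+3-2=8
Step 2: prey: 69+34-11=92; pred: 8+5-3=10
Step 3: prey: 92+46-18=120; pred: 10+9-4=15
Step 4: prey: 120+60-36=144; pred: 15+18-6=27
Step 5: prey: 144+72-77=139; pred: 27+38-10=55
Step 6: prey: 139+69-152=56; pred: 55+76-22=109
Step 7: prey: 56+28-122=0; pred: 109+61-43=127
Step 8: prey: 0+0-0=0; pred: 127+0-50=77
Max prey = 144 at step 4

Answer: 144 4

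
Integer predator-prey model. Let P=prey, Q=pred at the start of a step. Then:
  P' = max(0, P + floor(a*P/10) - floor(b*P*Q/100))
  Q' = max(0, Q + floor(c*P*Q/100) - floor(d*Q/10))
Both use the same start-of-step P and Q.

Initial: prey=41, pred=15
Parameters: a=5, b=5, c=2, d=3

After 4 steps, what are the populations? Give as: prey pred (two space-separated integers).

Step 1: prey: 41+20-30=31; pred: 15+12-4=23
Step 2: prey: 31+15-35=11; pred: 23+14-6=31
Step 3: prey: 11+5-17=0; pred: 31+6-9=28
Step 4: prey: 0+0-0=0; pred: 28+0-8=20

Answer: 0 20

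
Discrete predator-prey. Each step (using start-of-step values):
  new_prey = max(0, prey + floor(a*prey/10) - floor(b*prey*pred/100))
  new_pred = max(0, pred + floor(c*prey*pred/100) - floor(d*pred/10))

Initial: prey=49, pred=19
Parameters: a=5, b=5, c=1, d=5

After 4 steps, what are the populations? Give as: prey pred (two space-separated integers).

Answer: 11 6

Derivation:
Step 1: prey: 49+24-46=27; pred: 19+9-9=19
Step 2: prey: 27+13-25=15; pred: 19+5-9=15
Step 3: prey: 15+7-11=11; pred: 15+2-7=10
Step 4: prey: 11+5-5=11; pred: 10+1-5=6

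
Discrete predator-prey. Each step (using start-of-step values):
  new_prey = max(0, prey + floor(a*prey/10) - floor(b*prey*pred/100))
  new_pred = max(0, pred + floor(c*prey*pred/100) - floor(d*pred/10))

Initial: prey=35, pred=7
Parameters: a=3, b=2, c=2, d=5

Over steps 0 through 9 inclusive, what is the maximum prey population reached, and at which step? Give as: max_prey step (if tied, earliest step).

Step 1: prey: 35+10-4=41; pred: 7+4-3=8
Step 2: prey: 41+12-6=47; pred: 8+6-4=10
Step 3: prey: 47+14-9=52; pred: 10+9-5=14
Step 4: prey: 52+15-14=53; pred: 14+14-7=21
Step 5: prey: 53+15-22=46; pred: 21+22-10=33
Step 6: prey: 46+13-30=29; pred: 33+30-16=47
Step 7: prey: 29+8-27=10; pred: 47+27-23=51
Step 8: prey: 10+3-10=3; pred: 51+10-25=36
Step 9: prey: 3+0-2=1; pred: 36+2-18=20
Max prey = 53 at step 4

Answer: 53 4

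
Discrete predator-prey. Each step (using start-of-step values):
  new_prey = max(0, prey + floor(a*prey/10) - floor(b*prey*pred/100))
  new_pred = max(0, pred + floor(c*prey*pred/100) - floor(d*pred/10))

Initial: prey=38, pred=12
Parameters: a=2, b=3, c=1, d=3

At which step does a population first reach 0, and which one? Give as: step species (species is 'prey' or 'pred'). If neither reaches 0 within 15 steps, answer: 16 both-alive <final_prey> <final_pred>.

Step 1: prey: 38+7-13=32; pred: 12+4-3=13
Step 2: prey: 32+6-12=26; pred: 13+4-3=14
Step 3: prey: 26+5-10=21; pred: 14+3-4=13
Step 4: prey: 21+4-8=17; pred: 13+2-3=12
Step 5: prey: 17+3-6=14; pred: 12+2-3=11
Step 6: prey: 14+2-4=12; pred: 11+1-3=9
Step 7: prey: 12+2-3=11; pred: 9+1-2=8
Step 8: prey: 11+2-2=11; pred: 8+0-2=6
Step 9: prey: 11+2-1=12; pred: 6+0-1=5
Step 10: prey: 12+2-1=13; pred: 5+0-1=4
Step 11: prey: 13+2-1=14; pred: 4+0-1=3
Step 12: prey: 14+2-1=15; pred: 3+0-0=3
Step 13: prey: 15+3-1=17; pred: 3+0-0=3
Step 14: prey: 17+3-1=19; pred: 3+0-0=3
Step 15: prey: 19+3-1=21; pred: 3+0-0=3
No extinction within 15 steps

Answer: 16 both-alive 21 3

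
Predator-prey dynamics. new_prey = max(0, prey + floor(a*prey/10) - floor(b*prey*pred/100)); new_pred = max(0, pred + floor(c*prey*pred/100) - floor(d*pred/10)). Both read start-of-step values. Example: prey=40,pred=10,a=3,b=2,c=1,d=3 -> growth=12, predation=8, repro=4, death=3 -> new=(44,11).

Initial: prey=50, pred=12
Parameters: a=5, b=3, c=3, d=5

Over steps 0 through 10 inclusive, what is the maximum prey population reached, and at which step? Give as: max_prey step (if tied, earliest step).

Answer: 57 1

Derivation:
Step 1: prey: 50+25-18=57; pred: 12+18-6=24
Step 2: prey: 57+28-41=44; pred: 24+41-12=53
Step 3: prey: 44+22-69=0; pred: 53+69-26=96
Step 4: prey: 0+0-0=0; pred: 96+0-48=48
Step 5: prey: 0+0-0=0; pred: 48+0-24=24
Step 6: prey: 0+0-0=0; pred: 24+0-12=12
Step 7: prey: 0+0-0=0; pred: 12+0-6=6
Step 8: prey: 0+0-0=0; pred: 6+0-3=3
Step 9: prey: 0+0-0=0; pred: 3+0-1=2
Step 10: prey: 0+0-0=0; pred: 2+0-1=1
Max prey = 57 at step 1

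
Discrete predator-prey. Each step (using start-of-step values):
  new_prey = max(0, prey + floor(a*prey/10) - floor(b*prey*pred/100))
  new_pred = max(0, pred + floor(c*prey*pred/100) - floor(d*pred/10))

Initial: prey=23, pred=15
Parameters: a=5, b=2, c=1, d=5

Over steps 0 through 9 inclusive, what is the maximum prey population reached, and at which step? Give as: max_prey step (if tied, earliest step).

Step 1: prey: 23+11-6=28; pred: 15+3-7=11
Step 2: prey: 28+14-6=36; pred: 11+3-5=9
Step 3: prey: 36+18-6=48; pred: 9+3-4=8
Step 4: prey: 48+24-7=65; pred: 8+3-4=7
Step 5: prey: 65+32-9=88; pred: 7+4-3=8
Step 6: prey: 88+44-14=118; pred: 8+7-4=11
Step 7: prey: 118+59-25=152; pred: 11+12-5=18
Step 8: prey: 152+76-54=174; pred: 18+27-9=36
Step 9: prey: 174+87-125=136; pred: 36+62-18=80
Max prey = 174 at step 8

Answer: 174 8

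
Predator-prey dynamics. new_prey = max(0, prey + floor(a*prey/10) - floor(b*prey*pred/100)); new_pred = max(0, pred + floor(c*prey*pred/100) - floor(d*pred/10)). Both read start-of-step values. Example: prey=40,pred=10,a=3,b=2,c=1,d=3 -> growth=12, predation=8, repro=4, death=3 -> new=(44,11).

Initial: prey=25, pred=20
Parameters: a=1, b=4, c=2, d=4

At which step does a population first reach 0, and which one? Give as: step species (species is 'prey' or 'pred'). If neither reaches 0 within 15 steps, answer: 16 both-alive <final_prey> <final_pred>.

Step 1: prey: 25+2-20=7; pred: 20+10-8=22
Step 2: prey: 7+0-6=1; pred: 22+3-8=17
Step 3: prey: 1+0-0=1; pred: 17+0-6=11
Step 4: prey: 1+0-0=1; pred: 11+0-4=7
Step 5: prey: 1+0-0=1; pred: 7+0-2=5
Step 6: prey: 1+0-0=1; pred: 5+0-2=3
Step 7: prey: 1+0-0=1; pred: 3+0-1=2
Step 8: prey: 1+0-0=1; pred: 2+0-0=2
Steps 9-15: state stable at prey=1, pred=2 (no change)
No extinction within 15 steps

Answer: 16 both-alive 1 2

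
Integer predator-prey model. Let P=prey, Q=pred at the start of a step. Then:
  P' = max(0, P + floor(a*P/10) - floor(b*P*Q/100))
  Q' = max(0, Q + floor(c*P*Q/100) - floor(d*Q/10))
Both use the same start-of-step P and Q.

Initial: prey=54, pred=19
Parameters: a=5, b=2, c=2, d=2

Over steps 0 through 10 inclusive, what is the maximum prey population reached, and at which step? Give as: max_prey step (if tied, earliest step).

Step 1: prey: 54+27-20=61; pred: 19+20-3=36
Step 2: prey: 61+30-43=48; pred: 36+43-7=72
Step 3: prey: 48+24-69=3; pred: 72+69-14=127
Step 4: prey: 3+1-7=0; pred: 127+7-25=109
Step 5: prey: 0+0-0=0; pred: 109+0-21=88
Step 6: prey: 0+0-0=0; pred: 88+0-17=71
Step 7: prey: 0+0-0=0; pred: 71+0-14=57
Step 8: prey: 0+0-0=0; pred: 57+0-11=46
Step 9: prey: 0+0-0=0; pred: 46+0-9=37
Step 10: prey: 0+0-0=0; pred: 37+0-7=30
Max prey = 61 at step 1

Answer: 61 1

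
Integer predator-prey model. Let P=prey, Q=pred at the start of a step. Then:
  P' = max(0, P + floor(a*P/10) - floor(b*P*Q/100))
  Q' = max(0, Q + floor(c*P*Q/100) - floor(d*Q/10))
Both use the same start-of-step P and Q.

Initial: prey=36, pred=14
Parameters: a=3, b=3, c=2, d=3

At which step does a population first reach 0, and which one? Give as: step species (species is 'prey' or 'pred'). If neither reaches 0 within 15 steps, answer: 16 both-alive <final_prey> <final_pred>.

Answer: 16 both-alive 1 3

Derivation:
Step 1: prey: 36+10-15=31; pred: 14+10-4=20
Step 2: prey: 31+9-18=22; pred: 20+12-6=26
Step 3: prey: 22+6-17=11; pred: 26+11-7=30
Step 4: prey: 11+3-9=5; pred: 30+6-9=27
Step 5: prey: 5+1-4=2; pred: 27+2-8=21
Step 6: prey: 2+0-1=1; pred: 21+0-6=15
Step 7: prey: 1+0-0=1; pred: 15+0-4=11
Step 8: prey: 1+0-0=1; pred: 11+0-3=8
Step 9: prey: 1+0-0=1; pred: 8+0-2=6
Step 10: prey: 1+0-0=1; pred: 6+0-1=5
Step 11: prey: 1+0-0=1; pred: 5+0-1=4
Step 12: prey: 1+0-0=1; pred: 4+0-1=3
Step 13: prey: 1+0-0=1; pred: 3+0-0=3
Steps 14-15: state stable at prey=1, pred=3 (no change)
No extinction within 15 steps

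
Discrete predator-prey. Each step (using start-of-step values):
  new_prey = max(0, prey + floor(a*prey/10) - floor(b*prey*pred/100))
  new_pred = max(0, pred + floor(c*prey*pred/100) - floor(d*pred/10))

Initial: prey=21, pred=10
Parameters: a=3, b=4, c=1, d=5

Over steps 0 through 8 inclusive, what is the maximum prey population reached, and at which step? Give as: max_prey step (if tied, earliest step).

Answer: 61 8

Derivation:
Step 1: prey: 21+6-8=19; pred: 10+2-5=7
Step 2: prey: 19+5-5=19; pred: 7+1-3=5
Step 3: prey: 19+5-3=21; pred: 5+0-2=3
Step 4: prey: 21+6-2=25; pred: 3+0-1=2
Step 5: prey: 25+7-2=30; pred: 2+0-1=1
Step 6: prey: 30+9-1=38; pred: 1+0-0=1
Step 7: prey: 38+11-1=48; pred: 1+0-0=1
Step 8: prey: 48+14-1=61; pred: 1+0-0=1
Max prey = 61 at step 8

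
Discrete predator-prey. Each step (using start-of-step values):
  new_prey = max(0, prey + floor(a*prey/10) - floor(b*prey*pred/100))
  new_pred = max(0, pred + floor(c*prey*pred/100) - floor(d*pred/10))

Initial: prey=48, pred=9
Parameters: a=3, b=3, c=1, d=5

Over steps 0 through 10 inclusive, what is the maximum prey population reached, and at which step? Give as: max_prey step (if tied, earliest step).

Step 1: prey: 48+14-12=50; pred: 9+4-4=9
Step 2: prey: 50+15-13=52; pred: 9+4-4=9
Step 3: prey: 52+15-14=53; pred: 9+4-4=9
Step 4: prey: 53+15-14=54; pred: 9+4-4=9
Step 5: prey: 54+16-14=56; pred: 9+4-4=9
Step 6: prey: 56+16-15=57; pred: 9+5-4=10
Step 7: prey: 57+17-17=57; pred: 10+5-5=10
Step 8: prey: 57+17-17=57; pred: 10+5-5=10
Step 9: prey: 57+17-17=57; pred: 10+5-5=10
Step 10: prey: 57+17-17=57; pred: 10+5-5=10
Max prey = 57 at step 6

Answer: 57 6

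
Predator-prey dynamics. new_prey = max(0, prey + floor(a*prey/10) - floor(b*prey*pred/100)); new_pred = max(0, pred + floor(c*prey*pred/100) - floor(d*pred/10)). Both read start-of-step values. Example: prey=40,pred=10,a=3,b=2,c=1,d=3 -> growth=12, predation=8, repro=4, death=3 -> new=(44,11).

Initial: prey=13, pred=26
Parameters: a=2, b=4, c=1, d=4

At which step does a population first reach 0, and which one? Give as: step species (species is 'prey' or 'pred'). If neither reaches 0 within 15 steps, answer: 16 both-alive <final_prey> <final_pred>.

Step 1: prey: 13+2-13=2; pred: 26+3-10=19
Step 2: prey: 2+0-1=1; pred: 19+0-7=12
Step 3: prey: 1+0-0=1; pred: 12+0-4=8
Step 4: prey: 1+0-0=1; pred: 8+0-3=5
Step 5: prey: 1+0-0=1; pred: 5+0-2=3
Step 6: prey: 1+0-0=1; pred: 3+0-1=2
Step 7: prey: 1+0-0=1; pred: 2+0-0=2
Steps 8-15: state stable at prey=1, pred=2 (no change)
No extinction within 15 steps

Answer: 16 both-alive 1 2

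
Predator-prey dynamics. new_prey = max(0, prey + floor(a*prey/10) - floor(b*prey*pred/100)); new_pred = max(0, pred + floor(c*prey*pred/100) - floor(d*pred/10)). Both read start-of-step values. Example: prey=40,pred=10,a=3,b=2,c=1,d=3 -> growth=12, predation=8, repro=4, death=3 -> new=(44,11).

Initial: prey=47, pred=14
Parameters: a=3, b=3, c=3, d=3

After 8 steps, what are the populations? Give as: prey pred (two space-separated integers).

Answer: 0 13

Derivation:
Step 1: prey: 47+14-19=42; pred: 14+19-4=29
Step 2: prey: 42+12-36=18; pred: 29+36-8=57
Step 3: prey: 18+5-30=0; pred: 57+30-17=70
Step 4: prey: 0+0-0=0; pred: 70+0-21=49
Step 5: prey: 0+0-0=0; pred: 49+0-14=35
Step 6: prey: 0+0-0=0; pred: 35+0-10=25
Step 7: prey: 0+0-0=0; pred: 25+0-7=18
Step 8: prey: 0+0-0=0; pred: 18+0-5=13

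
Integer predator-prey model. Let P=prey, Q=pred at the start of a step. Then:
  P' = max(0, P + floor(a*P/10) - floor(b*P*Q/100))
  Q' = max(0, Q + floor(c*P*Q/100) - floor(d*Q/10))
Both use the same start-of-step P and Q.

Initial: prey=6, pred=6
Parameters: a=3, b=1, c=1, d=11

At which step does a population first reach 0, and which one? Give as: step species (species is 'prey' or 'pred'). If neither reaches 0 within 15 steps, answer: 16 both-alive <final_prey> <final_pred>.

Answer: 1 pred

Derivation:
Step 1: prey: 6+1-0=7; pred: 6+0-6=0
First extinction: pred at step 1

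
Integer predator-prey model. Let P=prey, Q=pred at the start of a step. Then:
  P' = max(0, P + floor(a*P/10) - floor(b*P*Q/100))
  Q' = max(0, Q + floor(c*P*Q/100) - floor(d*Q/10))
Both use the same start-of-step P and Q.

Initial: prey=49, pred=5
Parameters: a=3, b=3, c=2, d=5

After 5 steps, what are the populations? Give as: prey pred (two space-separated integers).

Answer: 14 43

Derivation:
Step 1: prey: 49+14-7=56; pred: 5+4-2=7
Step 2: prey: 56+16-11=61; pred: 7+7-3=11
Step 3: prey: 61+18-20=59; pred: 11+13-5=19
Step 4: prey: 59+17-33=43; pred: 19+22-9=32
Step 5: prey: 43+12-41=14; pred: 32+27-16=43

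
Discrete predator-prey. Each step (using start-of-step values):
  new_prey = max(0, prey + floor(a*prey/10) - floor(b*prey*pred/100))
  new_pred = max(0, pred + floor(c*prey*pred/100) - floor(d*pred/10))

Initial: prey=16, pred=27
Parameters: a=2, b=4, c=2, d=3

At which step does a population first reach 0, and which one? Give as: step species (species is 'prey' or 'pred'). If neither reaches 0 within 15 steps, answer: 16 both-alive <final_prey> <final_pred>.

Step 1: prey: 16+3-17=2; pred: 27+8-8=27
Step 2: prey: 2+0-2=0; pred: 27+1-8=20
First extinction: prey at step 2

Answer: 2 prey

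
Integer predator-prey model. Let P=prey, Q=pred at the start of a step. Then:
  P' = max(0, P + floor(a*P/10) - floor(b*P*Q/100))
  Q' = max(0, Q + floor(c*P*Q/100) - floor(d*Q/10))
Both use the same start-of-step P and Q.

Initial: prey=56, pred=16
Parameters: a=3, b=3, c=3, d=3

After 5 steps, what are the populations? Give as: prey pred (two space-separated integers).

Step 1: prey: 56+16-26=46; pred: 16+26-4=38
Step 2: prey: 46+13-52=7; pred: 38+52-11=79
Step 3: prey: 7+2-16=0; pred: 79+16-23=72
Step 4: prey: 0+0-0=0; pred: 72+0-21=51
Step 5: prey: 0+0-0=0; pred: 51+0-15=36

Answer: 0 36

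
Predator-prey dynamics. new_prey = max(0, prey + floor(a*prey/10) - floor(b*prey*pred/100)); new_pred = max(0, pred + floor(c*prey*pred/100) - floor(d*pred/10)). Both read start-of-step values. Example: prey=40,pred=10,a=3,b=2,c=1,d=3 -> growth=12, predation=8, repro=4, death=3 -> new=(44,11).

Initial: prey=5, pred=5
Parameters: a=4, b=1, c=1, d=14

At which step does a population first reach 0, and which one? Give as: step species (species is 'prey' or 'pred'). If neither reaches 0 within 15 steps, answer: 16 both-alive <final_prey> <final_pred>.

Answer: 1 pred

Derivation:
Step 1: prey: 5+2-0=7; pred: 5+0-7=0
First extinction: pred at step 1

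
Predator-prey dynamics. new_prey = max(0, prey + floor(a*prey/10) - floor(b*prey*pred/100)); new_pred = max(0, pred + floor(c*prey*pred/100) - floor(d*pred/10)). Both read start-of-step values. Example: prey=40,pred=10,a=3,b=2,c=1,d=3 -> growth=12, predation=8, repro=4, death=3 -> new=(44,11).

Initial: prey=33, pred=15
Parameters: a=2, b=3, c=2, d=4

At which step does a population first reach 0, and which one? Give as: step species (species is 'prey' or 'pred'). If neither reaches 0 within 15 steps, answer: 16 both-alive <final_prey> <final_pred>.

Answer: 16 both-alive 19 2

Derivation:
Step 1: prey: 33+6-14=25; pred: 15+9-6=18
Step 2: prey: 25+5-13=17; pred: 18+9-7=20
Step 3: prey: 17+3-10=10; pred: 20+6-8=18
Step 4: prey: 10+2-5=7; pred: 18+3-7=14
Step 5: prey: 7+1-2=6; pred: 14+1-5=10
Step 6: prey: 6+1-1=6; pred: 10+1-4=7
Step 7: prey: 6+1-1=6; pred: 7+0-2=5
Step 8: prey: 6+1-0=7; pred: 5+0-2=3
Step 9: prey: 7+1-0=8; pred: 3+0-1=2
Step 10: prey: 8+1-0=9; pred: 2+0-0=2
Step 11: prey: 9+1-0=10; pred: 2+0-0=2
Step 12: prey: 10+2-0=12; pred: 2+0-0=2
Step 13: prey: 12+2-0=14; pred: 2+0-0=2
Step 14: prey: 14+2-0=16; pred: 2+0-0=2
Step 15: prey: 16+3-0=19; pred: 2+0-0=2
No extinction within 15 steps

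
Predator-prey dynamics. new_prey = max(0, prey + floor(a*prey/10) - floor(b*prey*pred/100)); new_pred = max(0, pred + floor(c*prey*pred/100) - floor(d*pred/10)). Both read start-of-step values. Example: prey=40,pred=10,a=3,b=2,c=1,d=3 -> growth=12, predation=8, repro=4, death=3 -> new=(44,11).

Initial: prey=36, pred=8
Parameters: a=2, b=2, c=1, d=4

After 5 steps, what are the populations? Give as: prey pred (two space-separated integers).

Step 1: prey: 36+7-5=38; pred: 8+2-3=7
Step 2: prey: 38+7-5=40; pred: 7+2-2=7
Step 3: prey: 40+8-5=43; pred: 7+2-2=7
Step 4: prey: 43+8-6=45; pred: 7+3-2=8
Step 5: prey: 45+9-7=47; pred: 8+3-3=8

Answer: 47 8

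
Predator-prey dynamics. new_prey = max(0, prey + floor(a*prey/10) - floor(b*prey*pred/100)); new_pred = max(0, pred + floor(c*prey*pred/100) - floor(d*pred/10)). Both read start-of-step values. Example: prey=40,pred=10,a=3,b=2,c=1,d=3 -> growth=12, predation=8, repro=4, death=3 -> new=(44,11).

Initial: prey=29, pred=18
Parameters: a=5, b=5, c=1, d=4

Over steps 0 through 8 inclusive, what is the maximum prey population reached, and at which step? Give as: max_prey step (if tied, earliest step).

Step 1: prey: 29+14-26=17; pred: 18+5-7=16
Step 2: prey: 17+8-13=12; pred: 16+2-6=12
Step 3: prey: 12+6-7=11; pred: 12+1-4=9
Step 4: prey: 11+5-4=12; pred: 9+0-3=6
Step 5: prey: 12+6-3=15; pred: 6+0-2=4
Step 6: prey: 15+7-3=19; pred: 4+0-1=3
Step 7: prey: 19+9-2=26; pred: 3+0-1=2
Step 8: prey: 26+13-2=37; pred: 2+0-0=2
Max prey = 37 at step 8

Answer: 37 8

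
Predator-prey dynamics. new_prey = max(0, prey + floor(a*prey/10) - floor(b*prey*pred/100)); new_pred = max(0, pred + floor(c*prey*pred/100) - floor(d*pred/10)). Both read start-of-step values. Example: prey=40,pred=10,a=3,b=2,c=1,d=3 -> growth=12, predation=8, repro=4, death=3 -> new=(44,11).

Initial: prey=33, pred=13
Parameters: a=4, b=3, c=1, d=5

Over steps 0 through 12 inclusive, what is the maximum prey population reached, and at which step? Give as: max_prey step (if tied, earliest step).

Step 1: prey: 33+13-12=34; pred: 13+4-6=11
Step 2: prey: 34+13-11=36; pred: 11+3-5=9
Step 3: prey: 36+14-9=41; pred: 9+3-4=8
Step 4: prey: 41+16-9=48; pred: 8+3-4=7
Step 5: prey: 48+19-10=57; pred: 7+3-3=7
Step 6: prey: 57+22-11=68; pred: 7+3-3=7
Step 7: prey: 68+27-14=81; pred: 7+4-3=8
Step 8: prey: 81+32-19=94; pred: 8+6-4=10
Step 9: prey: 94+37-28=103; pred: 10+9-5=14
Step 10: prey: 103+41-43=101; pred: 14+14-7=21
Step 11: prey: 101+40-63=78; pred: 21+21-10=32
Step 12: prey: 78+31-74=35; pred: 32+24-16=40
Max prey = 103 at step 9

Answer: 103 9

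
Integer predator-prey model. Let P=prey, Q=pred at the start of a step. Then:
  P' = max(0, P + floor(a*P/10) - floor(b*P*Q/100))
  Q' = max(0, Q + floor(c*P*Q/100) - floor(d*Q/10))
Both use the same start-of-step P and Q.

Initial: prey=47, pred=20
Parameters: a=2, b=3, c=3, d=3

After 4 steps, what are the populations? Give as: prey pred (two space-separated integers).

Answer: 0 33

Derivation:
Step 1: prey: 47+9-28=28; pred: 20+28-6=42
Step 2: prey: 28+5-35=0; pred: 42+35-12=65
Step 3: prey: 0+0-0=0; pred: 65+0-19=46
Step 4: prey: 0+0-0=0; pred: 46+0-13=33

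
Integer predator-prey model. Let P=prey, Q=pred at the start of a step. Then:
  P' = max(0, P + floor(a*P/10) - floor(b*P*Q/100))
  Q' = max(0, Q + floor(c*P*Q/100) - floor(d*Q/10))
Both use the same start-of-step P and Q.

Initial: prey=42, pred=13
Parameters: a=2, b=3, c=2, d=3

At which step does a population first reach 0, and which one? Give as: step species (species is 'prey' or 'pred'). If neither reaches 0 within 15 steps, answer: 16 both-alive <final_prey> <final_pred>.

Step 1: prey: 42+8-16=34; pred: 13+10-3=20
Step 2: prey: 34+6-20=20; pred: 20+13-6=27
Step 3: prey: 20+4-16=8; pred: 27+10-8=29
Step 4: prey: 8+1-6=3; pred: 29+4-8=25
Step 5: prey: 3+0-2=1; pred: 25+1-7=19
Step 6: prey: 1+0-0=1; pred: 19+0-5=14
Step 7: prey: 1+0-0=1; pred: 14+0-4=10
Step 8: prey: 1+0-0=1; pred: 10+0-3=7
Step 9: prey: 1+0-0=1; pred: 7+0-2=5
Step 10: prey: 1+0-0=1; pred: 5+0-1=4
Step 11: prey: 1+0-0=1; pred: 4+0-1=3
Step 12: prey: 1+0-0=1; pred: 3+0-0=3
Steps 13-15: state stable at prey=1, pred=3 (no change)
No extinction within 15 steps

Answer: 16 both-alive 1 3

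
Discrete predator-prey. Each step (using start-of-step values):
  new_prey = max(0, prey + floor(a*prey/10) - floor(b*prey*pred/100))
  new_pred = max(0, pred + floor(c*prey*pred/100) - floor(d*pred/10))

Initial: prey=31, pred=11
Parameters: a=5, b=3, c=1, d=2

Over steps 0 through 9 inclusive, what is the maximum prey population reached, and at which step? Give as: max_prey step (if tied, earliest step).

Step 1: prey: 31+15-10=36; pred: 11+3-2=12
Step 2: prey: 36+18-12=42; pred: 12+4-2=14
Step 3: prey: 42+21-17=46; pred: 14+5-2=17
Step 4: prey: 46+23-23=46; pred: 17+7-3=21
Step 5: prey: 46+23-28=41; pred: 21+9-4=26
Step 6: prey: 41+20-31=30; pred: 26+10-5=31
Step 7: prey: 30+15-27=18; pred: 31+9-6=34
Step 8: prey: 18+9-18=9; pred: 34+6-6=34
Step 9: prey: 9+4-9=4; pred: 34+3-6=31
Max prey = 46 at step 3

Answer: 46 3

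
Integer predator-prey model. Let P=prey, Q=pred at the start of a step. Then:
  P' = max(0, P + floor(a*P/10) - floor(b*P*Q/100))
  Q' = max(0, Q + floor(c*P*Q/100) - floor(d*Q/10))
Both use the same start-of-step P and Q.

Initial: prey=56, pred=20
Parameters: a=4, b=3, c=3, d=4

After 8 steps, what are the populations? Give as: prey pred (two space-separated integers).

Answer: 0 6

Derivation:
Step 1: prey: 56+22-33=45; pred: 20+33-8=45
Step 2: prey: 45+18-60=3; pred: 45+60-18=87
Step 3: prey: 3+1-7=0; pred: 87+7-34=60
Step 4: prey: 0+0-0=0; pred: 60+0-24=36
Step 5: prey: 0+0-0=0; pred: 36+0-14=22
Step 6: prey: 0+0-0=0; pred: 22+0-8=14
Step 7: prey: 0+0-0=0; pred: 14+0-5=9
Step 8: prey: 0+0-0=0; pred: 9+0-3=6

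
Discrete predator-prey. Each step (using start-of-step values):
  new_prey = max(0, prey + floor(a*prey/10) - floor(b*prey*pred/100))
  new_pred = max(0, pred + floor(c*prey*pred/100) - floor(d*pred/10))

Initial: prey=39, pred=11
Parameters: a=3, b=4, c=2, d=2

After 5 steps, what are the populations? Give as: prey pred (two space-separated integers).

Step 1: prey: 39+11-17=33; pred: 11+8-2=17
Step 2: prey: 33+9-22=20; pred: 17+11-3=25
Step 3: prey: 20+6-20=6; pred: 25+10-5=30
Step 4: prey: 6+1-7=0; pred: 30+3-6=27
Step 5: prey: 0+0-0=0; pred: 27+0-5=22

Answer: 0 22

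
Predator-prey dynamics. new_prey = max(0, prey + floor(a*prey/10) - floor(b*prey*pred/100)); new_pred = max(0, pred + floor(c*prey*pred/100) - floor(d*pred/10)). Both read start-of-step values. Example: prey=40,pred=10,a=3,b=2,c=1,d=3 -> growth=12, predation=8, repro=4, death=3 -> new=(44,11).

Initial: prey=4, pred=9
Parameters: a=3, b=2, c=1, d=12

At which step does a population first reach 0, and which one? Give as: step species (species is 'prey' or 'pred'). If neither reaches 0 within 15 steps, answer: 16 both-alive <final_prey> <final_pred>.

Answer: 1 pred

Derivation:
Step 1: prey: 4+1-0=5; pred: 9+0-10=0
First extinction: pred at step 1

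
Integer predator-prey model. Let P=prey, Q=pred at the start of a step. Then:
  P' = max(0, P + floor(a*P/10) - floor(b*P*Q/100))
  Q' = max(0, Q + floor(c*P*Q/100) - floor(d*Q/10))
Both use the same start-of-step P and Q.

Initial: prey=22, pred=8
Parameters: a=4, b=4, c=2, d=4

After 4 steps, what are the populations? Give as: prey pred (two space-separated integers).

Step 1: prey: 22+8-7=23; pred: 8+3-3=8
Step 2: prey: 23+9-7=25; pred: 8+3-3=8
Step 3: prey: 25+10-8=27; pred: 8+4-3=9
Step 4: prey: 27+10-9=28; pred: 9+4-3=10

Answer: 28 10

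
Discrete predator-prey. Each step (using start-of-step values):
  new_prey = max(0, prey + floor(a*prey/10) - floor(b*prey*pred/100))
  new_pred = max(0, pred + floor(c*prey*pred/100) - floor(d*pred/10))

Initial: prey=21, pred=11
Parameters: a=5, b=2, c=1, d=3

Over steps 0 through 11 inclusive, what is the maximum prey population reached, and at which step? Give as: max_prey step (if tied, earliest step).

Step 1: prey: 21+10-4=27; pred: 11+2-3=10
Step 2: prey: 27+13-5=35; pred: 10+2-3=9
Step 3: prey: 35+17-6=46; pred: 9+3-2=10
Step 4: prey: 46+23-9=60; pred: 10+4-3=11
Step 5: prey: 60+30-13=77; pred: 11+6-3=14
Step 6: prey: 77+38-21=94; pred: 14+10-4=20
Step 7: prey: 94+47-37=104; pred: 20+18-6=32
Step 8: prey: 104+52-66=90; pred: 32+33-9=56
Step 9: prey: 90+45-100=35; pred: 56+50-16=90
Step 10: prey: 35+17-63=0; pred: 90+31-27=94
Step 11: prey: 0+0-0=0; pred: 94+0-28=66
Max prey = 104 at step 7

Answer: 104 7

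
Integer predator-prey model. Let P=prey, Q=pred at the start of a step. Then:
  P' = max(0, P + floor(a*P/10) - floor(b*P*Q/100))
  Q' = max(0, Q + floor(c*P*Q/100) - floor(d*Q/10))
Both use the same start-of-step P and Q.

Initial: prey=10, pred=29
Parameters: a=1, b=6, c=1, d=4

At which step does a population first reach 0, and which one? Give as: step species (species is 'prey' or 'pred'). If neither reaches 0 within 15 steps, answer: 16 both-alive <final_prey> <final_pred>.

Answer: 1 prey

Derivation:
Step 1: prey: 10+1-17=0; pred: 29+2-11=20
First extinction: prey at step 1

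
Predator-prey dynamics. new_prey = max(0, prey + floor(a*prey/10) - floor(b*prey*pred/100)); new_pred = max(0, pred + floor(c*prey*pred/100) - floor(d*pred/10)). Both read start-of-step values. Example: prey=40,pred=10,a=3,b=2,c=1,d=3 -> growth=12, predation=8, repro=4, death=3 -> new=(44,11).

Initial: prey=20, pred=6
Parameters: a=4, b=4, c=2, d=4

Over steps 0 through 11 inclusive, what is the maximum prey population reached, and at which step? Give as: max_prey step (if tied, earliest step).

Step 1: prey: 20+8-4=24; pred: 6+2-2=6
Step 2: prey: 24+9-5=28; pred: 6+2-2=6
Step 3: prey: 28+11-6=33; pred: 6+3-2=7
Step 4: prey: 33+13-9=37; pred: 7+4-2=9
Step 5: prey: 37+14-13=38; pred: 9+6-3=12
Step 6: prey: 38+15-18=35; pred: 12+9-4=17
Step 7: prey: 35+14-23=26; pred: 17+11-6=22
Step 8: prey: 26+10-22=14; pred: 22+11-8=25
Step 9: prey: 14+5-14=5; pred: 25+7-10=22
Step 10: prey: 5+2-4=3; pred: 22+2-8=16
Step 11: prey: 3+1-1=3; pred: 16+0-6=10
Max prey = 38 at step 5

Answer: 38 5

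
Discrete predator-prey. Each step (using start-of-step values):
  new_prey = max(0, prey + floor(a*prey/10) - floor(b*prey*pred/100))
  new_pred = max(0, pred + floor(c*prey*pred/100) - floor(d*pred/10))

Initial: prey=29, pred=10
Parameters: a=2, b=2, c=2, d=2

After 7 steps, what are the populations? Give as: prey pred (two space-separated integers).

Step 1: prey: 29+5-5=29; pred: 10+5-2=13
Step 2: prey: 29+5-7=27; pred: 13+7-2=18
Step 3: prey: 27+5-9=23; pred: 18+9-3=24
Step 4: prey: 23+4-11=16; pred: 24+11-4=31
Step 5: prey: 16+3-9=10; pred: 31+9-6=34
Step 6: prey: 10+2-6=6; pred: 34+6-6=34
Step 7: prey: 6+1-4=3; pred: 34+4-6=32

Answer: 3 32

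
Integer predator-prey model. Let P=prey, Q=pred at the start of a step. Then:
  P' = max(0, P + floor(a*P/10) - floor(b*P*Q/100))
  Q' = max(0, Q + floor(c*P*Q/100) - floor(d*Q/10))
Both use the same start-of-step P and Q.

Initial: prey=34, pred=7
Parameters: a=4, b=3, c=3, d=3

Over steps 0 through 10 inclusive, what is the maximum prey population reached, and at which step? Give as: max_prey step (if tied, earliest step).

Step 1: prey: 34+13-7=40; pred: 7+7-2=12
Step 2: prey: 40+16-14=42; pred: 12+14-3=23
Step 3: prey: 42+16-28=30; pred: 23+28-6=45
Step 4: prey: 30+12-40=2; pred: 45+40-13=72
Step 5: prey: 2+0-4=0; pred: 72+4-21=55
Step 6: prey: 0+0-0=0; pred: 55+0-16=39
Step 7: prey: 0+0-0=0; pred: 39+0-11=28
Step 8: prey: 0+0-0=0; pred: 28+0-8=20
Step 9: prey: 0+0-0=0; pred: 20+0-6=14
Step 10: prey: 0+0-0=0; pred: 14+0-4=10
Max prey = 42 at step 2

Answer: 42 2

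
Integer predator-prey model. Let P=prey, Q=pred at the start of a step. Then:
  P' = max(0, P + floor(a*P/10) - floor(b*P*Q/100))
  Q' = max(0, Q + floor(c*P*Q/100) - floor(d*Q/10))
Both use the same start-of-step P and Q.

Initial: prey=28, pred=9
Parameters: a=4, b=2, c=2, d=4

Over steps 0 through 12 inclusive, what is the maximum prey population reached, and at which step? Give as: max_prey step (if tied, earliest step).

Answer: 45 3

Derivation:
Step 1: prey: 28+11-5=34; pred: 9+5-3=11
Step 2: prey: 34+13-7=40; pred: 11+7-4=14
Step 3: prey: 40+16-11=45; pred: 14+11-5=20
Step 4: prey: 45+18-18=45; pred: 20+18-8=30
Step 5: prey: 45+18-27=36; pred: 30+27-12=45
Step 6: prey: 36+14-32=18; pred: 45+32-18=59
Step 7: prey: 18+7-21=4; pred: 59+21-23=57
Step 8: prey: 4+1-4=1; pred: 57+4-22=39
Step 9: prey: 1+0-0=1; pred: 39+0-15=24
Step 10: prey: 1+0-0=1; pred: 24+0-9=15
Step 11: prey: 1+0-0=1; pred: 15+0-6=9
Step 12: prey: 1+0-0=1; pred: 9+0-3=6
Max prey = 45 at step 3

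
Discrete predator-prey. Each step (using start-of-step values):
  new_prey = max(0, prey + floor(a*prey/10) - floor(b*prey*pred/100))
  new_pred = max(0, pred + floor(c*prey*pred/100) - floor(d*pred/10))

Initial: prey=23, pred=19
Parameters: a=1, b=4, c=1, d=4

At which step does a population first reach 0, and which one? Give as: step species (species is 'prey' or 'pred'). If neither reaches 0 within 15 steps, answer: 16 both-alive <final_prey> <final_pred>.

Answer: 16 both-alive 2 2

Derivation:
Step 1: prey: 23+2-17=8; pred: 19+4-7=16
Step 2: prey: 8+0-5=3; pred: 16+1-6=11
Step 3: prey: 3+0-1=2; pred: 11+0-4=7
Step 4: prey: 2+0-0=2; pred: 7+0-2=5
Step 5: prey: 2+0-0=2; pred: 5+0-2=3
Step 6: prey: 2+0-0=2; pred: 3+0-1=2
Step 7: prey: 2+0-0=2; pred: 2+0-0=2
Steps 8-15: state stable at prey=2, pred=2 (no change)
No extinction within 15 steps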